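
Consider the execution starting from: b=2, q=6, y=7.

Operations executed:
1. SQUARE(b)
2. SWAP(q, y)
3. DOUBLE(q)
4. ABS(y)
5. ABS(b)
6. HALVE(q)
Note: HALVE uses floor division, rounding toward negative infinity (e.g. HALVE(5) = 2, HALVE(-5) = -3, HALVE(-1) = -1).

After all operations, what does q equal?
q = 7

Tracing execution:
Step 1: SQUARE(b) → q = 6
Step 2: SWAP(q, y) → q = 7
Step 3: DOUBLE(q) → q = 14
Step 4: ABS(y) → q = 14
Step 5: ABS(b) → q = 14
Step 6: HALVE(q) → q = 7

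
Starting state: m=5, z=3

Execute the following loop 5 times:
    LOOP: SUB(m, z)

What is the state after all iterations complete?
m=-10, z=3

Iteration trace:
Start: m=5, z=3
After iteration 1: m=2, z=3
After iteration 2: m=-1, z=3
After iteration 3: m=-4, z=3
After iteration 4: m=-7, z=3
After iteration 5: m=-10, z=3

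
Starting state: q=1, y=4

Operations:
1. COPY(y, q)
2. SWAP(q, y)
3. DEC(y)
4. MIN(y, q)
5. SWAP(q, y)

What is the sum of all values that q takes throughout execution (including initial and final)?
5

Values of q at each step:
Initial: q = 1
After step 1: q = 1
After step 2: q = 1
After step 3: q = 1
After step 4: q = 1
After step 5: q = 0
Sum = 1 + 1 + 1 + 1 + 1 + 0 = 5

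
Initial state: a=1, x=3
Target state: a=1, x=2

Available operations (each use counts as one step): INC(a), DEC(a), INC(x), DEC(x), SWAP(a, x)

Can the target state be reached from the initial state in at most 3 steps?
Yes

Path (1 step): DEC(x)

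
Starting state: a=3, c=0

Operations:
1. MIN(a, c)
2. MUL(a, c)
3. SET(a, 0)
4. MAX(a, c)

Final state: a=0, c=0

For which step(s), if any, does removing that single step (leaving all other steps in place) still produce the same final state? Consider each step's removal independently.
Step(s) 1, 2, 3, 4

Testing removal of each single step:
Without step 1: final = a=0, c=0 (same)
Without step 2: final = a=0, c=0 (same)
Without step 3: final = a=0, c=0 (same)
Without step 4: final = a=0, c=0 (same)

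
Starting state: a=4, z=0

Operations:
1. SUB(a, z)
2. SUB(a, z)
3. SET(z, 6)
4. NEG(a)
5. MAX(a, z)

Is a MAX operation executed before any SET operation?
No

First MAX: step 5
First SET: step 3
Since 5 > 3, SET comes first.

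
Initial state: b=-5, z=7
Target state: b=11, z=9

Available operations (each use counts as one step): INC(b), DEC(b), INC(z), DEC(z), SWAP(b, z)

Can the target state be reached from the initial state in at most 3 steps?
No

The target state cannot be reached within 3 steps.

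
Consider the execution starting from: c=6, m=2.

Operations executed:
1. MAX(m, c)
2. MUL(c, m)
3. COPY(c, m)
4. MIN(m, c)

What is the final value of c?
c = 6

Tracing execution:
Step 1: MAX(m, c) → c = 6
Step 2: MUL(c, m) → c = 36
Step 3: COPY(c, m) → c = 6
Step 4: MIN(m, c) → c = 6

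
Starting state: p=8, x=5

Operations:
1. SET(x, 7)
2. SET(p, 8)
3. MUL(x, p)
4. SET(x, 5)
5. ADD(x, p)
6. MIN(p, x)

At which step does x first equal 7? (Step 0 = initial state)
Step 1

Tracing x:
Initial: x = 5
After step 1: x = 7 ← first occurrence
After step 2: x = 7
After step 3: x = 56
After step 4: x = 5
After step 5: x = 13
After step 6: x = 13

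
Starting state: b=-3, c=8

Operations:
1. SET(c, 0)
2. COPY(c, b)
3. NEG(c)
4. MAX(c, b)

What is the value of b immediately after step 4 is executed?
b = -3

Tracing b through execution:
Initial: b = -3
After step 1 (SET(c, 0)): b = -3
After step 2 (COPY(c, b)): b = -3
After step 3 (NEG(c)): b = -3
After step 4 (MAX(c, b)): b = -3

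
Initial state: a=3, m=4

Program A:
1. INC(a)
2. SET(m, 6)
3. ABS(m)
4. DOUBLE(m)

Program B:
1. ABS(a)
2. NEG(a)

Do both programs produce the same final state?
No

Program A final state: a=4, m=12
Program B final state: a=-3, m=4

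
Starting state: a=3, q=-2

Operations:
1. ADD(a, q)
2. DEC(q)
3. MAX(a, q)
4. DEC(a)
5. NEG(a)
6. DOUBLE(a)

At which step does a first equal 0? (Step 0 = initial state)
Step 4

Tracing a:
Initial: a = 3
After step 1: a = 1
After step 2: a = 1
After step 3: a = 1
After step 4: a = 0 ← first occurrence
After step 5: a = 0
After step 6: a = 0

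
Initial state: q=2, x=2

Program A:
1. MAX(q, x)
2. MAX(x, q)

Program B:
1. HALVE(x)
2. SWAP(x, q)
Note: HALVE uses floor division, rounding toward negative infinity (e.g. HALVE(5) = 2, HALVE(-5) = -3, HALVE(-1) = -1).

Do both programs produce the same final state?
No

Program A final state: q=2, x=2
Program B final state: q=1, x=2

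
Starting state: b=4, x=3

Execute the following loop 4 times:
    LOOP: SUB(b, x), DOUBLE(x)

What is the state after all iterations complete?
b=-41, x=48

Iteration trace:
Start: b=4, x=3
After iteration 1: b=1, x=6
After iteration 2: b=-5, x=12
After iteration 3: b=-17, x=24
After iteration 4: b=-41, x=48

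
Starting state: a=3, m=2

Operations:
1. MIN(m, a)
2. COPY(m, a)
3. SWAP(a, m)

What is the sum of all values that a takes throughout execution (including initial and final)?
12

Values of a at each step:
Initial: a = 3
After step 1: a = 3
After step 2: a = 3
After step 3: a = 3
Sum = 3 + 3 + 3 + 3 = 12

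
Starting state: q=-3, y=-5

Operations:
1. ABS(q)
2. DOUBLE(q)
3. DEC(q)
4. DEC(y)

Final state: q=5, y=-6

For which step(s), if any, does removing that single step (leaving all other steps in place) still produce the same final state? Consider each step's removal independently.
None - removing any single step changes the final result

Testing removal of each single step:
Without step 1: final = q=-7, y=-6 (different)
Without step 2: final = q=2, y=-6 (different)
Without step 3: final = q=6, y=-6 (different)
Without step 4: final = q=5, y=-5 (different)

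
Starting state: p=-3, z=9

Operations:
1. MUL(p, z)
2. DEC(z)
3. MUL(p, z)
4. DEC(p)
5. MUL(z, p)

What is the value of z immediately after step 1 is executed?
z = 9

Tracing z through execution:
Initial: z = 9
After step 1 (MUL(p, z)): z = 9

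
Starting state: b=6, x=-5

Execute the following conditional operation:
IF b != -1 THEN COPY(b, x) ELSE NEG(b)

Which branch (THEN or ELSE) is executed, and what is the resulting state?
Branch: THEN, Final state: b=-5, x=-5

Evaluating condition: b != -1
b = 6
Condition is True, so THEN branch executes
After COPY(b, x): b=-5, x=-5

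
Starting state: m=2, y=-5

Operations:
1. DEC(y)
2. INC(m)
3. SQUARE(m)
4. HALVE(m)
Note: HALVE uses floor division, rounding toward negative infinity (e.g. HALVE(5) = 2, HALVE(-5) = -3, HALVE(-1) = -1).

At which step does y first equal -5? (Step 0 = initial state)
Step 0

Tracing y:
Initial: y = -5 ← first occurrence
After step 1: y = -6
After step 2: y = -6
After step 3: y = -6
After step 4: y = -6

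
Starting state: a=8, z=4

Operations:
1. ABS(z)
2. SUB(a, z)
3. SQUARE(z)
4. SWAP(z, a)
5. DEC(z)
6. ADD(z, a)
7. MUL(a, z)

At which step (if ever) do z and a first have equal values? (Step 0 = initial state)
Step 2

z and a first become equal after step 2.

Comparing values at each step:
Initial: z=4, a=8
After step 1: z=4, a=8
After step 2: z=4, a=4 ← equal!
After step 3: z=16, a=4
After step 4: z=4, a=16
After step 5: z=3, a=16
After step 6: z=19, a=16
After step 7: z=19, a=304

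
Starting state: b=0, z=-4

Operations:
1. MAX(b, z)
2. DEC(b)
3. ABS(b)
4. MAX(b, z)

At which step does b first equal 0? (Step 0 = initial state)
Step 0

Tracing b:
Initial: b = 0 ← first occurrence
After step 1: b = 0
After step 2: b = -1
After step 3: b = 1
After step 4: b = 1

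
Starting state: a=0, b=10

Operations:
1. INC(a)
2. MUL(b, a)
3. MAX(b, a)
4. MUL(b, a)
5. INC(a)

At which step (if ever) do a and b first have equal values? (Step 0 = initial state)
Never

a and b never become equal during execution.

Comparing values at each step:
Initial: a=0, b=10
After step 1: a=1, b=10
After step 2: a=1, b=10
After step 3: a=1, b=10
After step 4: a=1, b=10
After step 5: a=2, b=10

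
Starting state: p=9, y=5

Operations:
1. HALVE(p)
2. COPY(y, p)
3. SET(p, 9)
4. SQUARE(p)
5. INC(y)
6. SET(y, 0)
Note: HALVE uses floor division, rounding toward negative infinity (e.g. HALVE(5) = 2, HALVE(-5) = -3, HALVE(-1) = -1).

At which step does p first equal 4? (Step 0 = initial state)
Step 1

Tracing p:
Initial: p = 9
After step 1: p = 4 ← first occurrence
After step 2: p = 4
After step 3: p = 9
After step 4: p = 81
After step 5: p = 81
After step 6: p = 81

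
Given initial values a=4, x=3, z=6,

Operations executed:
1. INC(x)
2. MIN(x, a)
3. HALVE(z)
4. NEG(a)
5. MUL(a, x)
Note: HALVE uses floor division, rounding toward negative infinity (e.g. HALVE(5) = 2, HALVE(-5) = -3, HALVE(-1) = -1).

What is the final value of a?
a = -16

Tracing execution:
Step 1: INC(x) → a = 4
Step 2: MIN(x, a) → a = 4
Step 3: HALVE(z) → a = 4
Step 4: NEG(a) → a = -4
Step 5: MUL(a, x) → a = -16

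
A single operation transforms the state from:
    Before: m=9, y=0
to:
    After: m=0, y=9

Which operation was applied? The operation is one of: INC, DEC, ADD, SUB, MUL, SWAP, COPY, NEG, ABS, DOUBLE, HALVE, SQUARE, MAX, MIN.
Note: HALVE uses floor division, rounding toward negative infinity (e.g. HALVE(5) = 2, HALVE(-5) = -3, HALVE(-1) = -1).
SWAP(m, y)

Analyzing the change:
Before: m=9, y=0
After: m=0, y=9
Variable m changed from 9 to 0
Variable y changed from 0 to 9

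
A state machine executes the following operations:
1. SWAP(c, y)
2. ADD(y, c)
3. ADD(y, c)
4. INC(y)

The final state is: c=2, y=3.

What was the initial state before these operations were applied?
c=-2, y=2

Working backwards:
Final state: c=2, y=3
Before step 4 (INC(y)): c=2, y=2
Before step 3 (ADD(y, c)): c=2, y=0
Before step 2 (ADD(y, c)): c=2, y=-2
Before step 1 (SWAP(c, y)): c=-2, y=2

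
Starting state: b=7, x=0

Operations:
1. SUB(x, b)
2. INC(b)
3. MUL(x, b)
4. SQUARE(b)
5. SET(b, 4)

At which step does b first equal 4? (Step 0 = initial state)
Step 5

Tracing b:
Initial: b = 7
After step 1: b = 7
After step 2: b = 8
After step 3: b = 8
After step 4: b = 64
After step 5: b = 4 ← first occurrence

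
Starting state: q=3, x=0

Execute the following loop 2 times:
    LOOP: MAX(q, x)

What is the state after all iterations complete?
q=3, x=0

Iteration trace:
Start: q=3, x=0
After iteration 1: q=3, x=0
After iteration 2: q=3, x=0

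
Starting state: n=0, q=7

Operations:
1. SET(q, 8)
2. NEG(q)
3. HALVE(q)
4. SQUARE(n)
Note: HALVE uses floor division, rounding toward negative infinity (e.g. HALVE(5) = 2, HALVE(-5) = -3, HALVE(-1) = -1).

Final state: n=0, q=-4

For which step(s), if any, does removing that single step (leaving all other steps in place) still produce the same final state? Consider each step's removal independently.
Step(s) 1, 4

Testing removal of each single step:
Without step 1: final = n=0, q=-4 (same)
Without step 2: final = n=0, q=4 (different)
Without step 3: final = n=0, q=-8 (different)
Without step 4: final = n=0, q=-4 (same)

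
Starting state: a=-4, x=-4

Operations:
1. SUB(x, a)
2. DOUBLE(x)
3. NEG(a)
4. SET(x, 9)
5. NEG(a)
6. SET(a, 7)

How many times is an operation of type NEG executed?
2

Counting NEG operations:
Step 3: NEG(a) ← NEG
Step 5: NEG(a) ← NEG
Total: 2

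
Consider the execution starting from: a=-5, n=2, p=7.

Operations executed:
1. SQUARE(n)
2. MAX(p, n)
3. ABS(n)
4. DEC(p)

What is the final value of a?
a = -5

Tracing execution:
Step 1: SQUARE(n) → a = -5
Step 2: MAX(p, n) → a = -5
Step 3: ABS(n) → a = -5
Step 4: DEC(p) → a = -5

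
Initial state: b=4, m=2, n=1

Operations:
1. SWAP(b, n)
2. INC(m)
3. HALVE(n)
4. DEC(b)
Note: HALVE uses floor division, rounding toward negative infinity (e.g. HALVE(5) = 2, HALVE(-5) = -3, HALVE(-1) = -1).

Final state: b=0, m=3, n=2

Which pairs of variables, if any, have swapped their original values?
None

Comparing initial and final values:
b: 4 → 0
n: 1 → 2
m: 2 → 3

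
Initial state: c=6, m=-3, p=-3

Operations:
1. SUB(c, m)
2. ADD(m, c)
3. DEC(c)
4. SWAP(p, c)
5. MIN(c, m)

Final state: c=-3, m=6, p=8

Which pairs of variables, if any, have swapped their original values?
(m, c)

Comparing initial and final values:
m: -3 → 6
c: 6 → -3
p: -3 → 8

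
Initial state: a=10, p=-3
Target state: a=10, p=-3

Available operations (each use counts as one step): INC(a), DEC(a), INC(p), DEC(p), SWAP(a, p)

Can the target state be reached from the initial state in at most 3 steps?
Yes

Path (0 steps): 0 steps (already at target)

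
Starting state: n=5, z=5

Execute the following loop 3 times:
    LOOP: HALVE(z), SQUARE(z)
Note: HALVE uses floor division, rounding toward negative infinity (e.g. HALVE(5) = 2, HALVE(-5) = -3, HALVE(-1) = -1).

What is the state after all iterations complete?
n=5, z=4

Iteration trace:
Start: n=5, z=5
After iteration 1: n=5, z=4
After iteration 2: n=5, z=4
After iteration 3: n=5, z=4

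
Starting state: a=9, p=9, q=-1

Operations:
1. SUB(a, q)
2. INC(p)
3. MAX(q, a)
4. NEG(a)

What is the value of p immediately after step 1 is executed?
p = 9

Tracing p through execution:
Initial: p = 9
After step 1 (SUB(a, q)): p = 9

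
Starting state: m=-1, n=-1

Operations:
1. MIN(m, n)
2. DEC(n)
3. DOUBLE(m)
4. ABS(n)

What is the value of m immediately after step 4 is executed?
m = -2

Tracing m through execution:
Initial: m = -1
After step 1 (MIN(m, n)): m = -1
After step 2 (DEC(n)): m = -1
After step 3 (DOUBLE(m)): m = -2
After step 4 (ABS(n)): m = -2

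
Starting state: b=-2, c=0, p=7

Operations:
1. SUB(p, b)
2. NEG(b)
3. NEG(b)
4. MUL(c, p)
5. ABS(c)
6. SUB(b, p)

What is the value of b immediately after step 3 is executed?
b = -2

Tracing b through execution:
Initial: b = -2
After step 1 (SUB(p, b)): b = -2
After step 2 (NEG(b)): b = 2
After step 3 (NEG(b)): b = -2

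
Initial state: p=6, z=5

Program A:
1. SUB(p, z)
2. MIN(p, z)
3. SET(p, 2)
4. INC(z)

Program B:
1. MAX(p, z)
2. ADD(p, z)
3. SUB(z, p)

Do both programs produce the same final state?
No

Program A final state: p=2, z=6
Program B final state: p=11, z=-6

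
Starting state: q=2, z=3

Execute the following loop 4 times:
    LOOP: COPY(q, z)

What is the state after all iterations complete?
q=3, z=3

Iteration trace:
Start: q=2, z=3
After iteration 1: q=3, z=3
After iteration 2: q=3, z=3
After iteration 3: q=3, z=3
After iteration 4: q=3, z=3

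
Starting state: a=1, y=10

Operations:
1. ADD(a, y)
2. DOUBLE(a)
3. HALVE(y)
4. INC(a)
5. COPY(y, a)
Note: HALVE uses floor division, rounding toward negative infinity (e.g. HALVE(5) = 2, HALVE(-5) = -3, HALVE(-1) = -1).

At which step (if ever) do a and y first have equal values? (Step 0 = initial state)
Step 5

a and y first become equal after step 5.

Comparing values at each step:
Initial: a=1, y=10
After step 1: a=11, y=10
After step 2: a=22, y=10
After step 3: a=22, y=5
After step 4: a=23, y=5
After step 5: a=23, y=23 ← equal!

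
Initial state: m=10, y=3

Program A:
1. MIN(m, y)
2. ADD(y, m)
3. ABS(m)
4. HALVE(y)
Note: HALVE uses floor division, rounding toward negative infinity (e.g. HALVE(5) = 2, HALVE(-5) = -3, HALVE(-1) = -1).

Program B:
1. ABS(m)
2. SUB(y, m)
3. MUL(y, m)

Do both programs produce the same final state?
No

Program A final state: m=3, y=3
Program B final state: m=10, y=-70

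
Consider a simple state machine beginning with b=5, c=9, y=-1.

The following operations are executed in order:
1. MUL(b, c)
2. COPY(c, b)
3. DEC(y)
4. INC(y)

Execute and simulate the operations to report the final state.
{b: 45, c: 45, y: -1}

Step-by-step execution:
Initial: b=5, c=9, y=-1
After step 1 (MUL(b, c)): b=45, c=9, y=-1
After step 2 (COPY(c, b)): b=45, c=45, y=-1
After step 3 (DEC(y)): b=45, c=45, y=-2
After step 4 (INC(y)): b=45, c=45, y=-1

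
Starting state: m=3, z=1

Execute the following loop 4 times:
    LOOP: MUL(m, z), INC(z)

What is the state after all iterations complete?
m=72, z=5

Iteration trace:
Start: m=3, z=1
After iteration 1: m=3, z=2
After iteration 2: m=6, z=3
After iteration 3: m=18, z=4
After iteration 4: m=72, z=5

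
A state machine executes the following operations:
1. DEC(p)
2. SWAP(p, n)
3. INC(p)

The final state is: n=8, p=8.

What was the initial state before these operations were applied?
n=7, p=9

Working backwards:
Final state: n=8, p=8
Before step 3 (INC(p)): n=8, p=7
Before step 2 (SWAP(p, n)): n=7, p=8
Before step 1 (DEC(p)): n=7, p=9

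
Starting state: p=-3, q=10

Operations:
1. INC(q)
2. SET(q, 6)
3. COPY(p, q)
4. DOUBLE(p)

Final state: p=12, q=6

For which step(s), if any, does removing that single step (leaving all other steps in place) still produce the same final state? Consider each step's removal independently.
Step(s) 1

Testing removal of each single step:
Without step 1: final = p=12, q=6 (same)
Without step 2: final = p=22, q=11 (different)
Without step 3: final = p=-6, q=6 (different)
Without step 4: final = p=6, q=6 (different)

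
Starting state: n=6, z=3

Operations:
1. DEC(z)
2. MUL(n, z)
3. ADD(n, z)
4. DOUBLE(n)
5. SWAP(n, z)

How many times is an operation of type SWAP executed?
1

Counting SWAP operations:
Step 5: SWAP(n, z) ← SWAP
Total: 1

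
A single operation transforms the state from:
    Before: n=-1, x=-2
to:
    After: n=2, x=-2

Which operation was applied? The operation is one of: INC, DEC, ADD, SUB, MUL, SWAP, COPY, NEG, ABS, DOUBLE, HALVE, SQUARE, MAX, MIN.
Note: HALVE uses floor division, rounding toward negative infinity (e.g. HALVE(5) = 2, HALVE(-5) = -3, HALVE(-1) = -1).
MUL(n, x)

Analyzing the change:
Before: n=-1, x=-2
After: n=2, x=-2
Variable n changed from -1 to 2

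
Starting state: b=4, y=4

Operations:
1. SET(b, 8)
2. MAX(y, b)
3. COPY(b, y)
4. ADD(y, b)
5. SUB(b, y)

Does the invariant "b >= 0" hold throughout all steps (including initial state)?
No, violated after step 5

The invariant is violated after step 5.

State at each step:
Initial: b=4, y=4
After step 1: b=8, y=4
After step 2: b=8, y=8
After step 3: b=8, y=8
After step 4: b=8, y=16
After step 5: b=-8, y=16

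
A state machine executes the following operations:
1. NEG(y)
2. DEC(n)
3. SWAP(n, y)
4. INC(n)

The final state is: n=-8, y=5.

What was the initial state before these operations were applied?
n=6, y=9

Working backwards:
Final state: n=-8, y=5
Before step 4 (INC(n)): n=-9, y=5
Before step 3 (SWAP(n, y)): n=5, y=-9
Before step 2 (DEC(n)): n=6, y=-9
Before step 1 (NEG(y)): n=6, y=9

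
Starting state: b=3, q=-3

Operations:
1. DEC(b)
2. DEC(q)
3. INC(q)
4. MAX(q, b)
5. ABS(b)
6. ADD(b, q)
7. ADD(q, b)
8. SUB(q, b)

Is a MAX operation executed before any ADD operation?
Yes

First MAX: step 4
First ADD: step 6
Since 4 < 6, MAX comes first.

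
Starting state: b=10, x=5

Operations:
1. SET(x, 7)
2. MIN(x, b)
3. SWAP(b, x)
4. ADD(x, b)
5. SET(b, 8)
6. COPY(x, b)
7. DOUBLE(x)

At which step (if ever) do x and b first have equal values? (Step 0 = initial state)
Step 6

x and b first become equal after step 6.

Comparing values at each step:
Initial: x=5, b=10
After step 1: x=7, b=10
After step 2: x=7, b=10
After step 3: x=10, b=7
After step 4: x=17, b=7
After step 5: x=17, b=8
After step 6: x=8, b=8 ← equal!
After step 7: x=16, b=8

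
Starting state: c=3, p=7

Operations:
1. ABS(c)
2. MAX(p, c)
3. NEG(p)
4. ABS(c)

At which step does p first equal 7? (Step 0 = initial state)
Step 0

Tracing p:
Initial: p = 7 ← first occurrence
After step 1: p = 7
After step 2: p = 7
After step 3: p = -7
After step 4: p = -7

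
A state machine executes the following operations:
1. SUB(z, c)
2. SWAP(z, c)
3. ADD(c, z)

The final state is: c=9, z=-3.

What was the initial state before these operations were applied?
c=-3, z=9

Working backwards:
Final state: c=9, z=-3
Before step 3 (ADD(c, z)): c=12, z=-3
Before step 2 (SWAP(z, c)): c=-3, z=12
Before step 1 (SUB(z, c)): c=-3, z=9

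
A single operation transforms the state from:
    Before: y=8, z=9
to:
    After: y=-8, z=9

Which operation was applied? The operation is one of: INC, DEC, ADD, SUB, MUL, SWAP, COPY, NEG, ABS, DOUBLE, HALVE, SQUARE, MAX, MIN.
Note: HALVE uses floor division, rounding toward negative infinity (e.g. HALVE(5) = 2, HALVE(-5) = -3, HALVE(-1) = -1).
NEG(y)

Analyzing the change:
Before: y=8, z=9
After: y=-8, z=9
Variable y changed from 8 to -8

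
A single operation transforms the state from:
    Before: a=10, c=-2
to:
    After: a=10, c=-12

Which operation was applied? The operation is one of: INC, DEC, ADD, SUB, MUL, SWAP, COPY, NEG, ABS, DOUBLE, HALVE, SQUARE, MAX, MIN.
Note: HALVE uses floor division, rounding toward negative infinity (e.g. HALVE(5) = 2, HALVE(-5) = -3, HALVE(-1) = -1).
SUB(c, a)

Analyzing the change:
Before: a=10, c=-2
After: a=10, c=-12
Variable c changed from -2 to -12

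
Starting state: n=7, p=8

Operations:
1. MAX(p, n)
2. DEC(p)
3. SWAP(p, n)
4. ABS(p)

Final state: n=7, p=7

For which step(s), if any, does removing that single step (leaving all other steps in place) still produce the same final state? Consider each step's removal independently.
Step(s) 1, 3, 4

Testing removal of each single step:
Without step 1: final = n=7, p=7 (same)
Without step 2: final = n=8, p=7 (different)
Without step 3: final = n=7, p=7 (same)
Without step 4: final = n=7, p=7 (same)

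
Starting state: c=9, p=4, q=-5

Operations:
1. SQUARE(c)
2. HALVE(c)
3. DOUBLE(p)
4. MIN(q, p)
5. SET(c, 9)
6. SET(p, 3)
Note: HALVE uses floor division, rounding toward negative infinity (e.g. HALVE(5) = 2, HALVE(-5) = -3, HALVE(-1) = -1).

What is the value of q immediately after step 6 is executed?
q = -5

Tracing q through execution:
Initial: q = -5
After step 1 (SQUARE(c)): q = -5
After step 2 (HALVE(c)): q = -5
After step 3 (DOUBLE(p)): q = -5
After step 4 (MIN(q, p)): q = -5
After step 5 (SET(c, 9)): q = -5
After step 6 (SET(p, 3)): q = -5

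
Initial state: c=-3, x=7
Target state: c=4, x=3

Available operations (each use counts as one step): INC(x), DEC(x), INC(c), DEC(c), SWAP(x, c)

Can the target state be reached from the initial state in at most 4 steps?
No

The target state cannot be reached within 4 steps.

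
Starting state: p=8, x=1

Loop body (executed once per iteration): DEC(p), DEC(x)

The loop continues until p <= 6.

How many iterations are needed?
2

Tracing iterations:
Initial: p=8, x=1
After iteration 1: p=7, x=0
After iteration 2: p=6, x=-1
p <= 6 now holds, so the loop exits after 2 iterations.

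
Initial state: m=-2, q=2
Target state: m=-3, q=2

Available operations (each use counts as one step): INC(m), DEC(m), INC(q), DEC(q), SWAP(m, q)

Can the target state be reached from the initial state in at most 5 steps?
Yes

Path (1 step): DEC(m)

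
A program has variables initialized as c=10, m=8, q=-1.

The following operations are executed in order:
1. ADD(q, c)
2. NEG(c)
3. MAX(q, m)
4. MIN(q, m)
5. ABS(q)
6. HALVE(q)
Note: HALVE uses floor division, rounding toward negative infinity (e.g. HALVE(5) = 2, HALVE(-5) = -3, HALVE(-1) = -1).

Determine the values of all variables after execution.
{c: -10, m: 8, q: 4}

Step-by-step execution:
Initial: c=10, m=8, q=-1
After step 1 (ADD(q, c)): c=10, m=8, q=9
After step 2 (NEG(c)): c=-10, m=8, q=9
After step 3 (MAX(q, m)): c=-10, m=8, q=9
After step 4 (MIN(q, m)): c=-10, m=8, q=8
After step 5 (ABS(q)): c=-10, m=8, q=8
After step 6 (HALVE(q)): c=-10, m=8, q=4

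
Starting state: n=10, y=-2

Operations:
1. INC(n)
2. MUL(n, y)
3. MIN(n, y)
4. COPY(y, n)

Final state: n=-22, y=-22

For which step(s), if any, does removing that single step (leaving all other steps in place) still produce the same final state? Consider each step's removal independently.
Step(s) 3

Testing removal of each single step:
Without step 1: final = n=-20, y=-20 (different)
Without step 2: final = n=-2, y=-2 (different)
Without step 3: final = n=-22, y=-22 (same)
Without step 4: final = n=-22, y=-2 (different)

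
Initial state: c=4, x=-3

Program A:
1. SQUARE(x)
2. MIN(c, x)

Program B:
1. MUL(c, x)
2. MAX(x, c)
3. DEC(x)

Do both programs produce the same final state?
No

Program A final state: c=4, x=9
Program B final state: c=-12, x=-4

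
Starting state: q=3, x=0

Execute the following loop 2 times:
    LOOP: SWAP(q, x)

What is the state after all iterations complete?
q=3, x=0

Iteration trace:
Start: q=3, x=0
After iteration 1: q=0, x=3
After iteration 2: q=3, x=0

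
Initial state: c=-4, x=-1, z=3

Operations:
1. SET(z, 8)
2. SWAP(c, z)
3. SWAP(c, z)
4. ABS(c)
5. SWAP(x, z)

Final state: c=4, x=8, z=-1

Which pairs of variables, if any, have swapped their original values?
None

Comparing initial and final values:
x: -1 → 8
z: 3 → -1
c: -4 → 4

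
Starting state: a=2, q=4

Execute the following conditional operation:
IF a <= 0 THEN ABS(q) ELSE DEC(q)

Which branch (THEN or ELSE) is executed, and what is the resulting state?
Branch: ELSE, Final state: a=2, q=3

Evaluating condition: a <= 0
a = 2
Condition is False, so ELSE branch executes
After DEC(q): a=2, q=3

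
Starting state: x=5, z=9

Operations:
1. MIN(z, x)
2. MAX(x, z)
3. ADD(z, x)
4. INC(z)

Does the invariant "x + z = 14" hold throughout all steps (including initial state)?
No, violated after step 1

The invariant is violated after step 1.

State at each step:
Initial: x=5, z=9
After step 1: x=5, z=5
After step 2: x=5, z=5
After step 3: x=5, z=10
After step 4: x=5, z=11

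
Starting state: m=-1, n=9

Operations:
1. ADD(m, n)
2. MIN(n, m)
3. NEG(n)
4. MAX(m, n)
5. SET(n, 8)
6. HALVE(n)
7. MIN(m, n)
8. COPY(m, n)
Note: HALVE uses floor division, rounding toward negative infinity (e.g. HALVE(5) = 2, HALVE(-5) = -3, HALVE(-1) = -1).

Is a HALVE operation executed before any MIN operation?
No

First HALVE: step 6
First MIN: step 2
Since 6 > 2, MIN comes first.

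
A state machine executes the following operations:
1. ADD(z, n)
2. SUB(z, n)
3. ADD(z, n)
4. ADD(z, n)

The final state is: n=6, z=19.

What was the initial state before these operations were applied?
n=6, z=7

Working backwards:
Final state: n=6, z=19
Before step 4 (ADD(z, n)): n=6, z=13
Before step 3 (ADD(z, n)): n=6, z=7
Before step 2 (SUB(z, n)): n=6, z=13
Before step 1 (ADD(z, n)): n=6, z=7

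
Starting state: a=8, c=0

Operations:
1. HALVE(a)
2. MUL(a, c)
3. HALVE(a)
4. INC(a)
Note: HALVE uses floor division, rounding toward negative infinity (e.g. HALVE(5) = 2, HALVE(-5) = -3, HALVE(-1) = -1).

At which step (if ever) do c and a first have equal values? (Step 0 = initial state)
Step 2

c and a first become equal after step 2.

Comparing values at each step:
Initial: c=0, a=8
After step 1: c=0, a=4
After step 2: c=0, a=0 ← equal!
After step 3: c=0, a=0 ← equal!
After step 4: c=0, a=1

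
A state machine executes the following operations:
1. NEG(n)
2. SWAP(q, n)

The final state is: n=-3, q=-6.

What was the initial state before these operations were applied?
n=6, q=-3

Working backwards:
Final state: n=-3, q=-6
Before step 2 (SWAP(q, n)): n=-6, q=-3
Before step 1 (NEG(n)): n=6, q=-3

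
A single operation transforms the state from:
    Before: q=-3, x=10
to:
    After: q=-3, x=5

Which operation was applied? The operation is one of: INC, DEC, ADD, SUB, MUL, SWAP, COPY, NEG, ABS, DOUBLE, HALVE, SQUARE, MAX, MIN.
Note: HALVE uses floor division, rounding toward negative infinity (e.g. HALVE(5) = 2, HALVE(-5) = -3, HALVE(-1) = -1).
HALVE(x)

Analyzing the change:
Before: q=-3, x=10
After: q=-3, x=5
Variable x changed from 10 to 5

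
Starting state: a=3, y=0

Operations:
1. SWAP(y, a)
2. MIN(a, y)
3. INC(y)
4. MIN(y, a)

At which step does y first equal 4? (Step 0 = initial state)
Step 3

Tracing y:
Initial: y = 0
After step 1: y = 3
After step 2: y = 3
After step 3: y = 4 ← first occurrence
After step 4: y = 0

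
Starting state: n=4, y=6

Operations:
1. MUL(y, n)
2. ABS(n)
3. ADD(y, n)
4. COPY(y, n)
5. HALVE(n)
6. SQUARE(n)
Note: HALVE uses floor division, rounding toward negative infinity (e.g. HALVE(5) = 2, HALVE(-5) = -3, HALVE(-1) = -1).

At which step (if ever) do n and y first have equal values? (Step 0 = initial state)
Step 4

n and y first become equal after step 4.

Comparing values at each step:
Initial: n=4, y=6
After step 1: n=4, y=24
After step 2: n=4, y=24
After step 3: n=4, y=28
After step 4: n=4, y=4 ← equal!
After step 5: n=2, y=4
After step 6: n=4, y=4 ← equal!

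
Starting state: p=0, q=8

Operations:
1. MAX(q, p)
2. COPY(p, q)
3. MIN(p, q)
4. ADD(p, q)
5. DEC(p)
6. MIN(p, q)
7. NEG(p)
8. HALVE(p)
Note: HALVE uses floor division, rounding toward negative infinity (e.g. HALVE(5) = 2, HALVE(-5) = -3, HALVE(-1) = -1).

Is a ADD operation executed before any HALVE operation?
Yes

First ADD: step 4
First HALVE: step 8
Since 4 < 8, ADD comes first.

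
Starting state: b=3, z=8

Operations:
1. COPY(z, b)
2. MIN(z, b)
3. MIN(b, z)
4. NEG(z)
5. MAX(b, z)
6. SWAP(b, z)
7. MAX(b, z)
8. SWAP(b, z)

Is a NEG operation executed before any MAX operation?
Yes

First NEG: step 4
First MAX: step 5
Since 4 < 5, NEG comes first.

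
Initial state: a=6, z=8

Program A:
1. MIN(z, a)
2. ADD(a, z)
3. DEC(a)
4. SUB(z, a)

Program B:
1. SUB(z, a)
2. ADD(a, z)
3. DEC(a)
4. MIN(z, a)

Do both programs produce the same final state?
No

Program A final state: a=11, z=-5
Program B final state: a=7, z=2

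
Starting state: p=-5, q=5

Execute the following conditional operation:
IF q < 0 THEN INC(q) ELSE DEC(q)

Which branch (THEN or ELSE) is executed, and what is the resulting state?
Branch: ELSE, Final state: p=-5, q=4

Evaluating condition: q < 0
q = 5
Condition is False, so ELSE branch executes
After DEC(q): p=-5, q=4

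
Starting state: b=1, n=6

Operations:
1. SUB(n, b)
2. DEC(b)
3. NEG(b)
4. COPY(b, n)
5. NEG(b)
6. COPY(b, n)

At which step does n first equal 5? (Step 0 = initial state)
Step 1

Tracing n:
Initial: n = 6
After step 1: n = 5 ← first occurrence
After step 2: n = 5
After step 3: n = 5
After step 4: n = 5
After step 5: n = 5
After step 6: n = 5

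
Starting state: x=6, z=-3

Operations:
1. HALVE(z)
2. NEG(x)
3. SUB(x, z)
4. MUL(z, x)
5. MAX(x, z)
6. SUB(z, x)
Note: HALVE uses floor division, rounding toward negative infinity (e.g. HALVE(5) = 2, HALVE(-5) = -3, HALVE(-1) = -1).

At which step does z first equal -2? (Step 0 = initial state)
Step 1

Tracing z:
Initial: z = -3
After step 1: z = -2 ← first occurrence
After step 2: z = -2
After step 3: z = -2
After step 4: z = 8
After step 5: z = 8
After step 6: z = 0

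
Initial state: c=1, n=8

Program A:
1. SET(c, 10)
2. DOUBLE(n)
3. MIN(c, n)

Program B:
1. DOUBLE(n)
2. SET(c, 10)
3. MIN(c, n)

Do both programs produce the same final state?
Yes

Program A final state: c=10, n=16
Program B final state: c=10, n=16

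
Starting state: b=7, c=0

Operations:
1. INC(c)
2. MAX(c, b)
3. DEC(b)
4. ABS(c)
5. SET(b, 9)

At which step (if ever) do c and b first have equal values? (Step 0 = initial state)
Step 2

c and b first become equal after step 2.

Comparing values at each step:
Initial: c=0, b=7
After step 1: c=1, b=7
After step 2: c=7, b=7 ← equal!
After step 3: c=7, b=6
After step 4: c=7, b=6
After step 5: c=7, b=9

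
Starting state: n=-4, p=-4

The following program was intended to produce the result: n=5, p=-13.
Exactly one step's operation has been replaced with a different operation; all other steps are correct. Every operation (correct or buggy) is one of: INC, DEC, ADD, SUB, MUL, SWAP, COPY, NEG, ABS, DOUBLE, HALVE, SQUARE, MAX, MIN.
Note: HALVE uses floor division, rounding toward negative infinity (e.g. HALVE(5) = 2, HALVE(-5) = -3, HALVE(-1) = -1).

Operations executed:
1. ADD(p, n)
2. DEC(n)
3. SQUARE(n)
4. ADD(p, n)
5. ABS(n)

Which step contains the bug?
Step 3

Trace with buggy code:
Initial: n=-4, p=-4
After step 1: n=-4, p=-8
After step 2: n=-5, p=-8
After step 3: n=25, p=-8
After step 4: n=25, p=17
After step 5: n=25, p=17
Actual final n=25, p=17 ≠ expected n=5, p=-13.
Step 3 is the only position where a single-operation replacement can produce the expected result.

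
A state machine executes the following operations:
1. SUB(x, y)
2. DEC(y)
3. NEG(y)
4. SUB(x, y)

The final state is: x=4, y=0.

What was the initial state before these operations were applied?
x=5, y=1

Working backwards:
Final state: x=4, y=0
Before step 4 (SUB(x, y)): x=4, y=0
Before step 3 (NEG(y)): x=4, y=0
Before step 2 (DEC(y)): x=4, y=1
Before step 1 (SUB(x, y)): x=5, y=1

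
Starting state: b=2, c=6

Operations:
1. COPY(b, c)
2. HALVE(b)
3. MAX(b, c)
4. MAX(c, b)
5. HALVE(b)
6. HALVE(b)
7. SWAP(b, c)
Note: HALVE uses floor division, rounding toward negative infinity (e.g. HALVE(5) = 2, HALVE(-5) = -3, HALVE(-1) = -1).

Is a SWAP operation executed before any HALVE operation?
No

First SWAP: step 7
First HALVE: step 2
Since 7 > 2, HALVE comes first.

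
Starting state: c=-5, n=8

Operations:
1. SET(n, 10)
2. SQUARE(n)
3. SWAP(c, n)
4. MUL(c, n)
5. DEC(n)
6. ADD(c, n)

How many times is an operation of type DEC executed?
1

Counting DEC operations:
Step 5: DEC(n) ← DEC
Total: 1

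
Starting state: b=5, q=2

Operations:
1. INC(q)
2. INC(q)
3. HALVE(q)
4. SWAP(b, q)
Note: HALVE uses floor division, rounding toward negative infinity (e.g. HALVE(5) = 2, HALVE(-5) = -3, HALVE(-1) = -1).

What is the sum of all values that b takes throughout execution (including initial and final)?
22

Values of b at each step:
Initial: b = 5
After step 1: b = 5
After step 2: b = 5
After step 3: b = 5
After step 4: b = 2
Sum = 5 + 5 + 5 + 5 + 2 = 22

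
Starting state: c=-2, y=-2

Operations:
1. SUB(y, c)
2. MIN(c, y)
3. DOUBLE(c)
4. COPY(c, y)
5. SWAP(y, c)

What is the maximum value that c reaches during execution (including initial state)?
0

Values of c at each step:
Initial: c = -2
After step 1: c = -2
After step 2: c = -2
After step 3: c = -4
After step 4: c = 0 ← maximum
After step 5: c = 0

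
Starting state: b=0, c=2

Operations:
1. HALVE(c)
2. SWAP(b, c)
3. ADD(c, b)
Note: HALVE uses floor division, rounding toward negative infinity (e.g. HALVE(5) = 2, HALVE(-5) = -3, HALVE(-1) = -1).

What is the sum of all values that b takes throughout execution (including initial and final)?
2

Values of b at each step:
Initial: b = 0
After step 1: b = 0
After step 2: b = 1
After step 3: b = 1
Sum = 0 + 0 + 1 + 1 = 2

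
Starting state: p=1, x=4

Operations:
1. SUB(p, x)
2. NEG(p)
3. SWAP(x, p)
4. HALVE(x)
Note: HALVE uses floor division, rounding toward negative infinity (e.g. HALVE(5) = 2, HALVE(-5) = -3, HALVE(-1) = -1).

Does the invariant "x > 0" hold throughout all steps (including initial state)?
Yes

The invariant holds at every step.

State at each step:
Initial: p=1, x=4
After step 1: p=-3, x=4
After step 2: p=3, x=4
After step 3: p=4, x=3
After step 4: p=4, x=1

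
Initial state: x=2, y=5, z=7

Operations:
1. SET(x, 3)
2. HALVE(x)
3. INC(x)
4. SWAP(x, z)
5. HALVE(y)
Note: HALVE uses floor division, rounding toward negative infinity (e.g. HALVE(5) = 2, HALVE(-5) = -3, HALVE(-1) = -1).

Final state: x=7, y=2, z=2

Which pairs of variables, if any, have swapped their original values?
(x, z)

Comparing initial and final values:
x: 2 → 7
y: 5 → 2
z: 7 → 2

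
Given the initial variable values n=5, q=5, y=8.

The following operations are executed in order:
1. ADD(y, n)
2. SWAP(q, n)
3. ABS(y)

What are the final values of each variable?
{n: 5, q: 5, y: 13}

Step-by-step execution:
Initial: n=5, q=5, y=8
After step 1 (ADD(y, n)): n=5, q=5, y=13
After step 2 (SWAP(q, n)): n=5, q=5, y=13
After step 3 (ABS(y)): n=5, q=5, y=13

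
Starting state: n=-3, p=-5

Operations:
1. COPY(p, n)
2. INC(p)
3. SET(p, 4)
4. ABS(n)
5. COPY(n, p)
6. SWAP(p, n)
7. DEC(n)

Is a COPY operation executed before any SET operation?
Yes

First COPY: step 1
First SET: step 3
Since 1 < 3, COPY comes first.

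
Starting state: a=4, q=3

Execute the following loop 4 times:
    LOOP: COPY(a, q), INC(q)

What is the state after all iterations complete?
a=6, q=7

Iteration trace:
Start: a=4, q=3
After iteration 1: a=3, q=4
After iteration 2: a=4, q=5
After iteration 3: a=5, q=6
After iteration 4: a=6, q=7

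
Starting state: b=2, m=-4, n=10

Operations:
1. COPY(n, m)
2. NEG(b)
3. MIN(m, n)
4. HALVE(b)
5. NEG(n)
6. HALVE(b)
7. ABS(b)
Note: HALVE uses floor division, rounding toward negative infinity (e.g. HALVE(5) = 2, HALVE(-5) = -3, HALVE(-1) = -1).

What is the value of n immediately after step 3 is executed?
n = -4

Tracing n through execution:
Initial: n = 10
After step 1 (COPY(n, m)): n = -4
After step 2 (NEG(b)): n = -4
After step 3 (MIN(m, n)): n = -4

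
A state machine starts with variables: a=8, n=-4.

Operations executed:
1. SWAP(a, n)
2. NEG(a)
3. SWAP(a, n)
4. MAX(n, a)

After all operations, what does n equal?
n = 8

Tracing execution:
Step 1: SWAP(a, n) → n = 8
Step 2: NEG(a) → n = 8
Step 3: SWAP(a, n) → n = 4
Step 4: MAX(n, a) → n = 8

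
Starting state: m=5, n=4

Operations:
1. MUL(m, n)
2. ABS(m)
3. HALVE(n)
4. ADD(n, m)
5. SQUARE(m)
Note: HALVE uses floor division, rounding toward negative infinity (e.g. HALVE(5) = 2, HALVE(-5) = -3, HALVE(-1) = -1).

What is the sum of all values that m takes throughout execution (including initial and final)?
485

Values of m at each step:
Initial: m = 5
After step 1: m = 20
After step 2: m = 20
After step 3: m = 20
After step 4: m = 20
After step 5: m = 400
Sum = 5 + 20 + 20 + 20 + 20 + 400 = 485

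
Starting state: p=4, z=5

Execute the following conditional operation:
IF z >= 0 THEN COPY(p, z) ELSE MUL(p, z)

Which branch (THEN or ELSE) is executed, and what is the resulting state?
Branch: THEN, Final state: p=5, z=5

Evaluating condition: z >= 0
z = 5
Condition is True, so THEN branch executes
After COPY(p, z): p=5, z=5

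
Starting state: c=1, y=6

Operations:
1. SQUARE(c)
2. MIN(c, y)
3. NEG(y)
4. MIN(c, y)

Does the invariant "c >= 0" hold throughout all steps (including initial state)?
No, violated after step 4

The invariant is violated after step 4.

State at each step:
Initial: c=1, y=6
After step 1: c=1, y=6
After step 2: c=1, y=6
After step 3: c=1, y=-6
After step 4: c=-6, y=-6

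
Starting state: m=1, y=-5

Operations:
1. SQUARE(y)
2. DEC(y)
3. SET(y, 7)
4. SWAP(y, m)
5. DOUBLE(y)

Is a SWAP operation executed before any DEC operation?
No

First SWAP: step 4
First DEC: step 2
Since 4 > 2, DEC comes first.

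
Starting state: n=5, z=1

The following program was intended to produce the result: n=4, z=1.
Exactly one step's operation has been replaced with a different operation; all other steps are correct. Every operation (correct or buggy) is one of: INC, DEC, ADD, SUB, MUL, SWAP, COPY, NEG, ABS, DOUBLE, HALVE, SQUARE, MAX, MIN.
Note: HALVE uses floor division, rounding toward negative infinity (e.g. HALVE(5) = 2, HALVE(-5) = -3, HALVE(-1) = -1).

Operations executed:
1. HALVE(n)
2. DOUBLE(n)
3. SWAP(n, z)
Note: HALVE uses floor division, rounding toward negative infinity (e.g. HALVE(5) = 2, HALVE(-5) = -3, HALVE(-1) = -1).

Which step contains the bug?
Step 3

Trace with buggy code:
Initial: n=5, z=1
After step 1: n=2, z=1
After step 2: n=4, z=1
After step 3: n=1, z=4
Actual final n=1, z=4 ≠ expected n=4, z=1.
Step 3 is the only position where a single-operation replacement can produce the expected result.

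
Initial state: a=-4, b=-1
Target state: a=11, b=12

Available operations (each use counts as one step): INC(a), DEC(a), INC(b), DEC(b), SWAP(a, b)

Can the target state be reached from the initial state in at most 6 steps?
No

The target state cannot be reached within 6 steps.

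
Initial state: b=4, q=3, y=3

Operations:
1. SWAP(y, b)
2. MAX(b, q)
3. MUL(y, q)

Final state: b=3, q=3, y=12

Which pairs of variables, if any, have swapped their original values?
None

Comparing initial and final values:
q: 3 → 3
b: 4 → 3
y: 3 → 12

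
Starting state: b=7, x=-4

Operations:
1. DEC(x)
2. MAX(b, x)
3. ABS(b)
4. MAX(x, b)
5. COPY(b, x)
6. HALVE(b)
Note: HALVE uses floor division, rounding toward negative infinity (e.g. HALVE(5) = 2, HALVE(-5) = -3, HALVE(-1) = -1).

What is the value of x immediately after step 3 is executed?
x = -5

Tracing x through execution:
Initial: x = -4
After step 1 (DEC(x)): x = -5
After step 2 (MAX(b, x)): x = -5
After step 3 (ABS(b)): x = -5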